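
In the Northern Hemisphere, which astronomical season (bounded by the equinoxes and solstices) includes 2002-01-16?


Date: January 16
Astronomical Winter (approx.; exact equinox/solstice day varies by year): December 21 to March 19
January 16 falls within the Winter window

Winter


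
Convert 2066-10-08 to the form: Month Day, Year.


ISO 2066-10-08 parses as year=2066, month=10, day=08
Month 10 -> October

October 8, 2066


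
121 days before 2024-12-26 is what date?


Start: 2024-12-26, subtract 121 days
Back 26 days from December 26 reaches November 30, 2024 -> 95 left
November 2024 has 30 days -> back to October 31, 2024 -> 65 left
October 2024 has 31 days -> back to September 30, 2024 -> 34 left
September 2024 has 30 days -> back to August 31, 2024 -> 4 left
August 2024: 31 - 4 = 27 -> lands on August 27

Result: 2024-08-27


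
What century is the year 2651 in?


Century = (year - 1) // 100 + 1
= (2651 - 1) // 100 + 1
= 2650 // 100 + 1
= 26 + 1

27th century


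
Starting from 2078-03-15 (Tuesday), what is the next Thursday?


Current: Tuesday
Target: Thursday
Days ahead: 2

Next Thursday: 2078-03-17


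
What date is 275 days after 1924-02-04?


Start: 1924-02-04, add 275 days
February 1924 has 29 days: 29 - 4 = 25 days to February 29 -> 250 left
March 1924 has 31 days -> 219 left
April 1924 has 30 days -> 189 left
May 1924 has 31 days -> 158 left
June 1924 has 30 days -> 128 left
July 1924 has 31 days -> 97 left
August 1924 has 31 days -> 66 left
September 1924 has 30 days -> 36 left
October 1924 has 31 days -> 5 left
November 1924: 5 <= 30 -> lands on November 5

Result: 1924-11-05


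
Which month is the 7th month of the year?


Month 7 of 12

July


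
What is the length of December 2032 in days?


December 2032

31 days


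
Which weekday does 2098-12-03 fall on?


Date: December 3, 2098
Anchor: Jan 1, 2098. With p = 2098 - 1 = 2097: (p + p//4 - p//100 + p//400) mod 7 = (2097 + 524 - 20 + 5) mod 7 = 2606 mod 7 = 2 -> Wednesday (Mon=0 ... Sun=6)
Days before December (Jan-Nov): 334; offset = 334 + 3 - 1 = 336
Weekday index = (2 + 336) mod 7 = 2

Day of the week: Wednesday


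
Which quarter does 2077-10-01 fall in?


Month: October (month 10)
Q1: Jan-Mar, Q2: Apr-Jun, Q3: Jul-Sep, Q4: Oct-Dec

Q4


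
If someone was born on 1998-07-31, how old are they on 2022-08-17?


Birth: 1998-07-31
Reference: 2022-08-17
Year difference: 2022 - 1998 = 24

24 years old


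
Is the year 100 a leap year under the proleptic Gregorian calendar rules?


Gregorian leap year rule: divisible by 4, but not by 100, unless also by 400.
100 is divisible by 100 but not 400 -> not a leap year

No


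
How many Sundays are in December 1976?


December 1976 has 31 days
Anchor: Jan 1, 1976. With p = 1976 - 1 = 1975: (p + p//4 - p//100 + p//400) mod 7 = (1975 + 493 - 19 + 4) mod 7 = 2453 mod 7 = 3 -> Thursday (Mon=0 ... Sun=6)
Days before December (Jan-Nov): 335; December 1 index = (3 + 335) mod 7 = 2 -> Wednesday
First Sunday is December 5
Sundays: 5, 12, 19, 26

4 Sundays


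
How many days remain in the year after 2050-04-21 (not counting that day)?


Day of year: 111 of 365
Remaining = 365 - 111

254 days


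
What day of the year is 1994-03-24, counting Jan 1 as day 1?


Date: March 24, 1994
Days in months 1 through 2: 59
Plus 24 days in March

Day of year: 83


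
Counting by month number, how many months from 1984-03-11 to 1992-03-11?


From March 1984 to March 1992
8 years * 12 = 96 months = 96

96 months


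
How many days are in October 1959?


October 1959

31 days


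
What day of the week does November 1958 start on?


Target: November 1, 1958
Anchor: Jan 1, 1958. With p = 1958 - 1 = 1957: (p + p//4 - p//100 + p//400) mod 7 = (1957 + 489 - 19 + 4) mod 7 = 2431 mod 7 = 2 -> Wednesday (Mon=0 ... Sun=6)
Days before November (Jan-Oct): 304 days
Weekday index = (2 + 304) mod 7 = 5

Saturday


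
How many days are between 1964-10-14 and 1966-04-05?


From 1964-10-14 to 1966-04-05
1964-10-14: days before October = 31 + 29 + 31 + 30 + 31 + 30 + 31 + 31 + 30 = 274 (1964 is a leap year); day of year = 274 + 14 = 288
1966-04-05: days before April = 31 + 28 + 31 = 90 (1966 is not a leap year); day of year = 90 + 5 = 95
Rest of 1964: 366 - 288 = 78
Full years 1965 (365): 365
Total = 78 + 365 + 95 = 538

538 days


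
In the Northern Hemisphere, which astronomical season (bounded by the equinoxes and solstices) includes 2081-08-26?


Date: August 26
Astronomical Summer (approx.; exact equinox/solstice day varies by year): June 21 to September 21
August 26 falls within the Summer window

Summer


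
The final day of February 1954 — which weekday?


February 1954 has 28 days
Anchor: Jan 1, 1954. With p = 1954 - 1 = 1953: (p + p//4 - p//100 + p//400) mod 7 = (1953 + 488 - 19 + 4) mod 7 = 2426 mod 7 = 4 -> Friday (Mon=0 ... Sun=6)
Days before February (Jan): 31; February 1 index = (4 + 31) mod 7 = 0 -> Monday
Last day offset: 28 - 1 = 27 days
Weekday index = (0 + 27) mod 7 = 6

Sunday, February 28


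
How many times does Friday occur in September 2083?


September 2083 has 30 days
Anchor: Jan 1, 2083. With p = 2083 - 1 = 2082: (p + p//4 - p//100 + p//400) mod 7 = (2082 + 520 - 20 + 5) mod 7 = 2587 mod 7 = 4 -> Friday (Mon=0 ... Sun=6)
Days before September (Jan-Aug): 243; September 1 index = (4 + 243) mod 7 = 2 -> Wednesday
First Friday is September 3
Fridays: 3, 10, 17, 24

4 Fridays


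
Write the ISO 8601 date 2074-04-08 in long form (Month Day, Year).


ISO 2074-04-08 parses as year=2074, month=04, day=08
Month 4 -> April

April 8, 2074


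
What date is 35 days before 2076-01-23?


Start: 2076-01-23, subtract 35 days
Back 23 days from January 23 reaches December 31, 2075 -> 12 left
December 2075: 31 - 12 = 19 -> lands on December 19

Result: 2075-12-19


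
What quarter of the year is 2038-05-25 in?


Month: May (month 5)
Q1: Jan-Mar, Q2: Apr-Jun, Q3: Jul-Sep, Q4: Oct-Dec

Q2


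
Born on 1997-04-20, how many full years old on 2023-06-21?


Birth: 1997-04-20
Reference: 2023-06-21
Year difference: 2023 - 1997 = 26

26 years old


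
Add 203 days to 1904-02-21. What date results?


Start: 1904-02-21, add 203 days
February 1904 has 29 days: 29 - 21 = 8 days to February 29 -> 195 left
March 1904 has 31 days -> 164 left
April 1904 has 30 days -> 134 left
May 1904 has 31 days -> 103 left
June 1904 has 30 days -> 73 left
July 1904 has 31 days -> 42 left
August 1904 has 31 days -> 11 left
September 1904: 11 <= 30 -> lands on September 11

Result: 1904-09-11


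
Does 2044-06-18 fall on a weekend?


Anchor: Jan 1, 2044. With p = 2044 - 1 = 2043: (p + p//4 - p//100 + p//400) mod 7 = (2043 + 510 - 20 + 5) mod 7 = 2538 mod 7 = 4 -> Friday (Mon=0 ... Sun=6)
Day of year: 170; offset = 169
Weekday index = (4 + 169) mod 7 = 5 -> Saturday
Weekend days: Saturday, Sunday

Yes


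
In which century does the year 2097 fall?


Century = (year - 1) // 100 + 1
= (2097 - 1) // 100 + 1
= 2096 // 100 + 1
= 20 + 1

21st century


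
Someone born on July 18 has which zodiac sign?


Date: July 18
Conventional tropical zodiac dates: Cancer from June 21 onward; Leo starts July 23
July 18 falls within the Cancer range

Cancer


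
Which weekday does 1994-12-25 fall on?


Date: December 25, 1994
Anchor: Jan 1, 1994. With p = 1994 - 1 = 1993: (p + p//4 - p//100 + p//400) mod 7 = (1993 + 498 - 19 + 4) mod 7 = 2476 mod 7 = 5 -> Saturday (Mon=0 ... Sun=6)
Days before December (Jan-Nov): 334; offset = 334 + 25 - 1 = 358
Weekday index = (5 + 358) mod 7 = 6

Day of the week: Sunday


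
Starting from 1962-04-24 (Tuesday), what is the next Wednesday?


Current: Tuesday
Target: Wednesday
Days ahead: 1

Next Wednesday: 1962-04-25


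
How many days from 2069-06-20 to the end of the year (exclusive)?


Day of year: 171 of 365
Remaining = 365 - 171

194 days


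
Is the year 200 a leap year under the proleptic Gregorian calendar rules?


Gregorian leap year rule: divisible by 4, but not by 100, unless also by 400.
200 is divisible by 100 but not 400 -> not a leap year

No


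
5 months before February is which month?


February is month 2
2 - 5 = -3; wrap: -3 + 12 = 9

September


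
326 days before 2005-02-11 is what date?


Start: 2005-02-11, subtract 326 days
Back 11 days from February 11 reaches January 31, 2005 -> 315 left
January 2005 has 31 days -> back to December 31, 2004 -> 284 left
December 2004 has 31 days -> back to November 30, 2004 -> 253 left
November 2004 has 30 days -> back to October 31, 2004 -> 223 left
October 2004 has 31 days -> back to September 30, 2004 -> 192 left
September 2004 has 30 days -> back to August 31, 2004 -> 162 left
August 2004 has 31 days -> back to July 31, 2004 -> 131 left
July 2004 has 31 days -> back to June 30, 2004 -> 100 left
June 2004 has 30 days -> back to May 31, 2004 -> 70 left
May 2004 has 31 days -> back to April 30, 2004 -> 39 left
April 2004 has 30 days -> back to March 31, 2004 -> 9 left
March 2004: 31 - 9 = 22 -> lands on March 22

Result: 2004-03-22


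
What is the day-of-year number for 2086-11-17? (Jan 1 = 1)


Date: November 17, 2086
Days in months 1 through 10: 304
Plus 17 days in November

Day of year: 321


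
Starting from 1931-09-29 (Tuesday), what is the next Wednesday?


Current: Tuesday
Target: Wednesday
Days ahead: 1

Next Wednesday: 1931-09-30


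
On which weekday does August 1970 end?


August 1970 has 31 days
Anchor: Jan 1, 1970. With p = 1970 - 1 = 1969: (p + p//4 - p//100 + p//400) mod 7 = (1969 + 492 - 19 + 4) mod 7 = 2446 mod 7 = 3 -> Thursday (Mon=0 ... Sun=6)
Days before August (Jan-Jul): 212; August 1 index = (3 + 212) mod 7 = 5 -> Saturday
Last day offset: 31 - 1 = 30 days
Weekday index = (5 + 30) mod 7 = 0

Monday, August 31


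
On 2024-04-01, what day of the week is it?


Date: April 1, 2024
Anchor: Jan 1, 2024. With p = 2024 - 1 = 2023: (p + p//4 - p//100 + p//400) mod 7 = (2023 + 505 - 20 + 5) mod 7 = 2513 mod 7 = 0 -> Monday (Mon=0 ... Sun=6)
Days before April (Jan-Mar): 91; offset = 91 + 1 - 1 = 91
Weekday index = (0 + 91) mod 7 = 0

Day of the week: Monday


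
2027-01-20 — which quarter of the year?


Month: January (month 1)
Q1: Jan-Mar, Q2: Apr-Jun, Q3: Jul-Sep, Q4: Oct-Dec

Q1


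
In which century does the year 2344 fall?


Century = (year - 1) // 100 + 1
= (2344 - 1) // 100 + 1
= 2343 // 100 + 1
= 23 + 1

24th century


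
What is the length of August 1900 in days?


August 1900

31 days


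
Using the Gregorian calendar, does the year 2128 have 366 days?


Gregorian leap year rule: divisible by 4, but not by 100, unless also by 400.
2128 is divisible by 4 but not 100 -> leap year

Yes


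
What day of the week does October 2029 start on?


Target: October 1, 2029
Anchor: Jan 1, 2029. With p = 2029 - 1 = 2028: (p + p//4 - p//100 + p//400) mod 7 = (2028 + 507 - 20 + 5) mod 7 = 2520 mod 7 = 0 -> Monday (Mon=0 ... Sun=6)
Days before October (Jan-Sep): 273 days
Weekday index = (0 + 273) mod 7 = 0

Monday


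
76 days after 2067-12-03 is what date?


Start: 2067-12-03, add 76 days
December 2067 has 31 days: 31 - 3 = 28 days to December 31 -> 48 left
January 2068 has 31 days -> 17 left
February 2068: 17 <= 29 -> lands on February 17

Result: 2068-02-17


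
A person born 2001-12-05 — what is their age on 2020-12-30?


Birth: 2001-12-05
Reference: 2020-12-30
Year difference: 2020 - 2001 = 19

19 years old


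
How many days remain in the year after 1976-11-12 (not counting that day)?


Day of year: 317 of 366
Remaining = 366 - 317

49 days


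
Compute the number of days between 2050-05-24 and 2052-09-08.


From 2050-05-24 to 2052-09-08
2050-05-24: days before May = 31 + 28 + 31 + 30 = 120 (2050 is not a leap year); day of year = 120 + 24 = 144
2052-09-08: days before September = 31 + 29 + 31 + 30 + 31 + 30 + 31 + 31 = 244 (2052 is a leap year); day of year = 244 + 8 = 252
Rest of 2050: 365 - 144 = 221
Full years 2051 (365): 365
Total = 221 + 365 + 252 = 838

838 days


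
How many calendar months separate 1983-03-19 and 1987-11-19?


From March 1983 to November 1987
4 years * 12 = 48 months, plus 8 months = 56

56 months


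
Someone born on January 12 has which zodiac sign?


Date: January 12
Conventional tropical zodiac dates: Capricorn from December 22 onward; Aquarius starts January 20
January 12 falls within the Capricorn range

Capricorn


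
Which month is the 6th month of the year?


Month 6 of 12

June


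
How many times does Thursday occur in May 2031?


May 2031 has 31 days
Anchor: Jan 1, 2031. With p = 2031 - 1 = 2030: (p + p//4 - p//100 + p//400) mod 7 = (2030 + 507 - 20 + 5) mod 7 = 2522 mod 7 = 2 -> Wednesday (Mon=0 ... Sun=6)
Days before May (Jan-Apr): 120; May 1 index = (2 + 120) mod 7 = 3 -> Thursday
First Thursday is May 1
Thursdays: 1, 8, 15, 22, 29

5 Thursdays


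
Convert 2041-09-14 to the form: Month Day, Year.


ISO 2041-09-14 parses as year=2041, month=09, day=14
Month 9 -> September

September 14, 2041


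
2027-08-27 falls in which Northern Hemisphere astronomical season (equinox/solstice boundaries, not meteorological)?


Date: August 27
Astronomical Summer (approx.; exact equinox/solstice day varies by year): June 21 to September 21
August 27 falls within the Summer window

Summer


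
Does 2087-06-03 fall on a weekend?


Anchor: Jan 1, 2087. With p = 2087 - 1 = 2086: (p + p//4 - p//100 + p//400) mod 7 = (2086 + 521 - 20 + 5) mod 7 = 2592 mod 7 = 2 -> Wednesday (Mon=0 ... Sun=6)
Day of year: 154; offset = 153
Weekday index = (2 + 153) mod 7 = 1 -> Tuesday
Weekend days: Saturday, Sunday

No


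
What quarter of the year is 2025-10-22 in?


Month: October (month 10)
Q1: Jan-Mar, Q2: Apr-Jun, Q3: Jul-Sep, Q4: Oct-Dec

Q4


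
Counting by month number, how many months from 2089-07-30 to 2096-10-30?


From July 2089 to October 2096
7 years * 12 = 84 months, plus 3 months = 87

87 months


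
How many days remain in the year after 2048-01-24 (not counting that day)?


Day of year: 24 of 366
Remaining = 366 - 24

342 days


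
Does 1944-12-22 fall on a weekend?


Anchor: Jan 1, 1944. With p = 1944 - 1 = 1943: (p + p//4 - p//100 + p//400) mod 7 = (1943 + 485 - 19 + 4) mod 7 = 2413 mod 7 = 5 -> Saturday (Mon=0 ... Sun=6)
Day of year: 357; offset = 356
Weekday index = (5 + 356) mod 7 = 4 -> Friday
Weekend days: Saturday, Sunday

No


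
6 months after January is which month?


January is month 1
1 + 6 = 7

July


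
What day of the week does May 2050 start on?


Target: May 1, 2050
Anchor: Jan 1, 2050. With p = 2050 - 1 = 2049: (p + p//4 - p//100 + p//400) mod 7 = (2049 + 512 - 20 + 5) mod 7 = 2546 mod 7 = 5 -> Saturday (Mon=0 ... Sun=6)
Days before May (Jan-Apr): 120 days
Weekday index = (5 + 120) mod 7 = 6

Sunday


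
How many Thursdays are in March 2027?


March 2027 has 31 days
Anchor: Jan 1, 2027. With p = 2027 - 1 = 2026: (p + p//4 - p//100 + p//400) mod 7 = (2026 + 506 - 20 + 5) mod 7 = 2517 mod 7 = 4 -> Friday (Mon=0 ... Sun=6)
Days before March (Jan-Feb): 59; March 1 index = (4 + 59) mod 7 = 0 -> Monday
First Thursday is March 4
Thursdays: 4, 11, 18, 25

4 Thursdays


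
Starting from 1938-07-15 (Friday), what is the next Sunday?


Current: Friday
Target: Sunday
Days ahead: 2

Next Sunday: 1938-07-17


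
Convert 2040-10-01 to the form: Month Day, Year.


ISO 2040-10-01 parses as year=2040, month=10, day=01
Month 10 -> October

October 1, 2040


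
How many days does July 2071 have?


July 2071

31 days


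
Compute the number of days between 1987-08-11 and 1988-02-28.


From 1987-08-11 to 1988-02-28
1987-08-11: days before August = 31 + 28 + 31 + 30 + 31 + 30 + 31 = 212 (1987 is not a leap year); day of year = 212 + 11 = 223
1988-02-28: days before February = 31; day of year = 31 + 28 = 59
Rest of 1987: 365 - 223 = 142
Total = 142 + 59 = 201

201 days


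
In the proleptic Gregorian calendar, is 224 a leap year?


Gregorian leap year rule: divisible by 4, but not by 100, unless also by 400.
224 is divisible by 4 but not 100 -> leap year

Yes


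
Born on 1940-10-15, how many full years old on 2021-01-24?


Birth: 1940-10-15
Reference: 2021-01-24
Year difference: 2021 - 1940 = 81
Birthday not yet reached in 2021, subtract 1

80 years old


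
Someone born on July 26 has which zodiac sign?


Date: July 26
Conventional tropical zodiac dates: Leo from July 23 onward; Virgo starts August 23
July 26 falls within the Leo range

Leo


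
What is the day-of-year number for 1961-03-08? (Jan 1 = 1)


Date: March 8, 1961
Days in months 1 through 2: 59
Plus 8 days in March

Day of year: 67


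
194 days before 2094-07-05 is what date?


Start: 2094-07-05, subtract 194 days
Back 5 days from July 5 reaches June 30, 2094 -> 189 left
June 2094 has 30 days -> back to May 31, 2094 -> 159 left
May 2094 has 31 days -> back to April 30, 2094 -> 128 left
April 2094 has 30 days -> back to March 31, 2094 -> 98 left
March 2094 has 31 days -> back to February 28, 2094 -> 67 left
February 2094 has 28 days -> back to January 31, 2094 -> 39 left
January 2094 has 31 days -> back to December 31, 2093 -> 8 left
December 2093: 31 - 8 = 23 -> lands on December 23

Result: 2093-12-23


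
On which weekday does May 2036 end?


May 2036 has 31 days
Anchor: Jan 1, 2036. With p = 2036 - 1 = 2035: (p + p//4 - p//100 + p//400) mod 7 = (2035 + 508 - 20 + 5) mod 7 = 2528 mod 7 = 1 -> Tuesday (Mon=0 ... Sun=6)
Days before May (Jan-Apr): 121; May 1 index = (1 + 121) mod 7 = 3 -> Thursday
Last day offset: 31 - 1 = 30 days
Weekday index = (3 + 30) mod 7 = 5

Saturday, May 31


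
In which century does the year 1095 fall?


Century = (year - 1) // 100 + 1
= (1095 - 1) // 100 + 1
= 1094 // 100 + 1
= 10 + 1

11th century


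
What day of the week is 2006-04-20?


Date: April 20, 2006
Anchor: Jan 1, 2006. With p = 2006 - 1 = 2005: (p + p//4 - p//100 + p//400) mod 7 = (2005 + 501 - 20 + 5) mod 7 = 2491 mod 7 = 6 -> Sunday (Mon=0 ... Sun=6)
Days before April (Jan-Mar): 90; offset = 90 + 20 - 1 = 109
Weekday index = (6 + 109) mod 7 = 3

Day of the week: Thursday


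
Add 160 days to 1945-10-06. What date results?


Start: 1945-10-06, add 160 days
October 1945 has 31 days: 31 - 6 = 25 days to October 31 -> 135 left
November 1945 has 30 days -> 105 left
December 1945 has 31 days -> 74 left
January 1946 has 31 days -> 43 left
February 1946 has 28 days -> 15 left
March 1946: 15 <= 31 -> lands on March 15

Result: 1946-03-15


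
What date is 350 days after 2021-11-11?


Start: 2021-11-11, add 350 days
November 2021 has 30 days: 30 - 11 = 19 days to November 30 -> 331 left
December 2021 has 31 days -> 300 left
January 2022 has 31 days -> 269 left
February 2022 has 28 days -> 241 left
March 2022 has 31 days -> 210 left
April 2022 has 30 days -> 180 left
May 2022 has 31 days -> 149 left
June 2022 has 30 days -> 119 left
July 2022 has 31 days -> 88 left
August 2022 has 31 days -> 57 left
September 2022 has 30 days -> 27 left
October 2022: 27 <= 31 -> lands on October 27

Result: 2022-10-27


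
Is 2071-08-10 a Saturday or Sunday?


Anchor: Jan 1, 2071. With p = 2071 - 1 = 2070: (p + p//4 - p//100 + p//400) mod 7 = (2070 + 517 - 20 + 5) mod 7 = 2572 mod 7 = 3 -> Thursday (Mon=0 ... Sun=6)
Day of year: 222; offset = 221
Weekday index = (3 + 221) mod 7 = 0 -> Monday
Weekend days: Saturday, Sunday

No


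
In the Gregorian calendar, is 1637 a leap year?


Gregorian leap year rule: divisible by 4, but not by 100, unless also by 400.
1637 is not divisible by 4 -> not a leap year

No


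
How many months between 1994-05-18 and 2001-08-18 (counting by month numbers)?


From May 1994 to August 2001
7 years * 12 = 84 months, plus 3 months = 87

87 months


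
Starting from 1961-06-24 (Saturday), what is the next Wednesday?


Current: Saturday
Target: Wednesday
Days ahead: 4

Next Wednesday: 1961-06-28


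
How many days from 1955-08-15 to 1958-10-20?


From 1955-08-15 to 1958-10-20
1955-08-15: days before August = 31 + 28 + 31 + 30 + 31 + 30 + 31 = 212 (1955 is not a leap year); day of year = 212 + 15 = 227
1958-10-20: days before October = 31 + 28 + 31 + 30 + 31 + 30 + 31 + 31 + 30 = 273 (1958 is not a leap year); day of year = 273 + 20 = 293
Rest of 1955: 365 - 227 = 138
Full years 1956 (366), 1957 (365): 731
Total = 138 + 731 + 293 = 1162

1162 days


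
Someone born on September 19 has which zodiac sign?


Date: September 19
Conventional tropical zodiac dates: Virgo from August 23 onward; Libra starts September 23
September 19 falls within the Virgo range

Virgo


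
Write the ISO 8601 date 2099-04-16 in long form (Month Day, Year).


ISO 2099-04-16 parses as year=2099, month=04, day=16
Month 4 -> April

April 16, 2099


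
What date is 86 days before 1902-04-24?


Start: 1902-04-24, subtract 86 days
Back 24 days from April 24 reaches March 31, 1902 -> 62 left
March 1902 has 31 days -> back to February 28, 1902 -> 31 left
February 1902 has 28 days -> back to January 31, 1902 -> 3 left
January 1902: 31 - 3 = 28 -> lands on January 28

Result: 1902-01-28


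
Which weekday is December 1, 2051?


Target: December 1, 2051
Anchor: Jan 1, 2051. With p = 2051 - 1 = 2050: (p + p//4 - p//100 + p//400) mod 7 = (2050 + 512 - 20 + 5) mod 7 = 2547 mod 7 = 6 -> Sunday (Mon=0 ... Sun=6)
Days before December (Jan-Nov): 334 days
Weekday index = (6 + 334) mod 7 = 4

Friday


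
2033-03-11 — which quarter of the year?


Month: March (month 3)
Q1: Jan-Mar, Q2: Apr-Jun, Q3: Jul-Sep, Q4: Oct-Dec

Q1


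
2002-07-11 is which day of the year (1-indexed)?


Date: July 11, 2002
Days in months 1 through 6: 181
Plus 11 days in July

Day of year: 192


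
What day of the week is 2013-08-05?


Date: August 5, 2013
Anchor: Jan 1, 2013. With p = 2013 - 1 = 2012: (p + p//4 - p//100 + p//400) mod 7 = (2012 + 503 - 20 + 5) mod 7 = 2500 mod 7 = 1 -> Tuesday (Mon=0 ... Sun=6)
Days before August (Jan-Jul): 212; offset = 212 + 5 - 1 = 216
Weekday index = (1 + 216) mod 7 = 0

Day of the week: Monday


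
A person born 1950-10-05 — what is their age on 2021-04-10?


Birth: 1950-10-05
Reference: 2021-04-10
Year difference: 2021 - 1950 = 71
Birthday not yet reached in 2021, subtract 1

70 years old


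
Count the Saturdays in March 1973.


March 1973 has 31 days
Anchor: Jan 1, 1973. With p = 1973 - 1 = 1972: (p + p//4 - p//100 + p//400) mod 7 = (1972 + 493 - 19 + 4) mod 7 = 2450 mod 7 = 0 -> Monday (Mon=0 ... Sun=6)
Days before March (Jan-Feb): 59; March 1 index = (0 + 59) mod 7 = 3 -> Thursday
First Saturday is March 3
Saturdays: 3, 10, 17, 24, 31

5 Saturdays


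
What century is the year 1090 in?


Century = (year - 1) // 100 + 1
= (1090 - 1) // 100 + 1
= 1089 // 100 + 1
= 10 + 1

11th century


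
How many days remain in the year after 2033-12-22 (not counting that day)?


Day of year: 356 of 365
Remaining = 365 - 356

9 days


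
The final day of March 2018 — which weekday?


March 2018 has 31 days
Anchor: Jan 1, 2018. With p = 2018 - 1 = 2017: (p + p//4 - p//100 + p//400) mod 7 = (2017 + 504 - 20 + 5) mod 7 = 2506 mod 7 = 0 -> Monday (Mon=0 ... Sun=6)
Days before March (Jan-Feb): 59; March 1 index = (0 + 59) mod 7 = 3 -> Thursday
Last day offset: 31 - 1 = 30 days
Weekday index = (3 + 30) mod 7 = 5

Saturday, March 31


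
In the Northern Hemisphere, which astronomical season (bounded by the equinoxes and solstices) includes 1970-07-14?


Date: July 14
Astronomical Summer (approx.; exact equinox/solstice day varies by year): June 21 to September 21
July 14 falls within the Summer window

Summer


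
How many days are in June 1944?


June 1944

30 days


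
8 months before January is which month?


January is month 1
1 - 8 = -7; wrap: -7 + 12 = 5

May


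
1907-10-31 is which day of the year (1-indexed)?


Date: October 31, 1907
Days in months 1 through 9: 273
Plus 31 days in October

Day of year: 304


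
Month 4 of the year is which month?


Month 4 of 12

April


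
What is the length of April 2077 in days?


April 2077

30 days


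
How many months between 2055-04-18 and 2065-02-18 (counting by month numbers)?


From April 2055 to February 2065
10 years * 12 = 120 months, minus 2 months = 118

118 months


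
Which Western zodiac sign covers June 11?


Date: June 11
Conventional tropical zodiac dates: Gemini from May 21 onward; Cancer starts June 21
June 11 falls within the Gemini range

Gemini


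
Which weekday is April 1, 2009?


Target: April 1, 2009
Anchor: Jan 1, 2009. With p = 2009 - 1 = 2008: (p + p//4 - p//100 + p//400) mod 7 = (2008 + 502 - 20 + 5) mod 7 = 2495 mod 7 = 3 -> Thursday (Mon=0 ... Sun=6)
Days before April (Jan-Mar): 90 days
Weekday index = (3 + 90) mod 7 = 2

Wednesday


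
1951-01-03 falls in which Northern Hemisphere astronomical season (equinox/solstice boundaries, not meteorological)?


Date: January 3
Astronomical Winter (approx.; exact equinox/solstice day varies by year): December 21 to March 19
January 3 falls within the Winter window

Winter


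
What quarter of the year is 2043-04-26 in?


Month: April (month 4)
Q1: Jan-Mar, Q2: Apr-Jun, Q3: Jul-Sep, Q4: Oct-Dec

Q2


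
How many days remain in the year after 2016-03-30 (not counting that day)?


Day of year: 90 of 366
Remaining = 366 - 90

276 days


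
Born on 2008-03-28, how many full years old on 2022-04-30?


Birth: 2008-03-28
Reference: 2022-04-30
Year difference: 2022 - 2008 = 14

14 years old


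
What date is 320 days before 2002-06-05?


Start: 2002-06-05, subtract 320 days
Back 5 days from June 5 reaches May 31, 2002 -> 315 left
May 2002 has 31 days -> back to April 30, 2002 -> 284 left
April 2002 has 30 days -> back to March 31, 2002 -> 254 left
March 2002 has 31 days -> back to February 28, 2002 -> 223 left
February 2002 has 28 days -> back to January 31, 2002 -> 195 left
January 2002 has 31 days -> back to December 31, 2001 -> 164 left
December 2001 has 31 days -> back to November 30, 2001 -> 133 left
November 2001 has 30 days -> back to October 31, 2001 -> 103 left
October 2001 has 31 days -> back to September 30, 2001 -> 72 left
September 2001 has 30 days -> back to August 31, 2001 -> 42 left
August 2001 has 31 days -> back to July 31, 2001 -> 11 left
July 2001: 31 - 11 = 20 -> lands on July 20

Result: 2001-07-20


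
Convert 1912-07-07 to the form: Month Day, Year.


ISO 1912-07-07 parses as year=1912, month=07, day=07
Month 7 -> July

July 7, 1912


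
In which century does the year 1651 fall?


Century = (year - 1) // 100 + 1
= (1651 - 1) // 100 + 1
= 1650 // 100 + 1
= 16 + 1

17th century


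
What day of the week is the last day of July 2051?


July 2051 has 31 days
Anchor: Jan 1, 2051. With p = 2051 - 1 = 2050: (p + p//4 - p//100 + p//400) mod 7 = (2050 + 512 - 20 + 5) mod 7 = 2547 mod 7 = 6 -> Sunday (Mon=0 ... Sun=6)
Days before July (Jan-Jun): 181; July 1 index = (6 + 181) mod 7 = 5 -> Saturday
Last day offset: 31 - 1 = 30 days
Weekday index = (5 + 30) mod 7 = 0

Monday, July 31


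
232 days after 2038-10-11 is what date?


Start: 2038-10-11, add 232 days
October 2038 has 31 days: 31 - 11 = 20 days to October 31 -> 212 left
November 2038 has 30 days -> 182 left
December 2038 has 31 days -> 151 left
January 2039 has 31 days -> 120 left
February 2039 has 28 days -> 92 left
March 2039 has 31 days -> 61 left
April 2039 has 30 days -> 31 left
May 2039: 31 <= 31 -> lands on May 31

Result: 2039-05-31


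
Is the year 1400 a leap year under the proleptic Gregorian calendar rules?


Gregorian leap year rule: divisible by 4, but not by 100, unless also by 400.
1400 is divisible by 100 but not 400 -> not a leap year

No


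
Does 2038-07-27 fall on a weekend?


Anchor: Jan 1, 2038. With p = 2038 - 1 = 2037: (p + p//4 - p//100 + p//400) mod 7 = (2037 + 509 - 20 + 5) mod 7 = 2531 mod 7 = 4 -> Friday (Mon=0 ... Sun=6)
Day of year: 208; offset = 207
Weekday index = (4 + 207) mod 7 = 1 -> Tuesday
Weekend days: Saturday, Sunday

No


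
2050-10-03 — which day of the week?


Date: October 3, 2050
Anchor: Jan 1, 2050. With p = 2050 - 1 = 2049: (p + p//4 - p//100 + p//400) mod 7 = (2049 + 512 - 20 + 5) mod 7 = 2546 mod 7 = 5 -> Saturday (Mon=0 ... Sun=6)
Days before October (Jan-Sep): 273; offset = 273 + 3 - 1 = 275
Weekday index = (5 + 275) mod 7 = 0

Day of the week: Monday


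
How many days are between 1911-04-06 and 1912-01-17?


From 1911-04-06 to 1912-01-17
1911-04-06: days before April = 31 + 28 + 31 = 90 (1911 is not a leap year); day of year = 90 + 6 = 96
1912-01-17: day of year = 17
Rest of 1911: 365 - 96 = 269
Total = 269 + 17 = 286

286 days


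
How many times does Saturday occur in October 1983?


October 1983 has 31 days
Anchor: Jan 1, 1983. With p = 1983 - 1 = 1982: (p + p//4 - p//100 + p//400) mod 7 = (1982 + 495 - 19 + 4) mod 7 = 2462 mod 7 = 5 -> Saturday (Mon=0 ... Sun=6)
Days before October (Jan-Sep): 273; October 1 index = (5 + 273) mod 7 = 5 -> Saturday
First Saturday is October 1
Saturdays: 1, 8, 15, 22, 29

5 Saturdays


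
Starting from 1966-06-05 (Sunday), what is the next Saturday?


Current: Sunday
Target: Saturday
Days ahead: 6

Next Saturday: 1966-06-11


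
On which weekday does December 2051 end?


December 2051 has 31 days
Anchor: Jan 1, 2051. With p = 2051 - 1 = 2050: (p + p//4 - p//100 + p//400) mod 7 = (2050 + 512 - 20 + 5) mod 7 = 2547 mod 7 = 6 -> Sunday (Mon=0 ... Sun=6)
Days before December (Jan-Nov): 334; December 1 index = (6 + 334) mod 7 = 4 -> Friday
Last day offset: 31 - 1 = 30 days
Weekday index = (4 + 30) mod 7 = 6

Sunday, December 31


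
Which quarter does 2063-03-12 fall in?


Month: March (month 3)
Q1: Jan-Mar, Q2: Apr-Jun, Q3: Jul-Sep, Q4: Oct-Dec

Q1


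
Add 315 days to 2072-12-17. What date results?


Start: 2072-12-17, add 315 days
December 2072 has 31 days: 31 - 17 = 14 days to December 31 -> 301 left
January 2073 has 31 days -> 270 left
February 2073 has 28 days -> 242 left
March 2073 has 31 days -> 211 left
April 2073 has 30 days -> 181 left
May 2073 has 31 days -> 150 left
June 2073 has 30 days -> 120 left
July 2073 has 31 days -> 89 left
August 2073 has 31 days -> 58 left
September 2073 has 30 days -> 28 left
October 2073: 28 <= 31 -> lands on October 28

Result: 2073-10-28


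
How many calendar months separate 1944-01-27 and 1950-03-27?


From January 1944 to March 1950
6 years * 12 = 72 months, plus 2 months = 74

74 months


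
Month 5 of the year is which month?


Month 5 of 12

May


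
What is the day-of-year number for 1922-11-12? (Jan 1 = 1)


Date: November 12, 1922
Days in months 1 through 10: 304
Plus 12 days in November

Day of year: 316


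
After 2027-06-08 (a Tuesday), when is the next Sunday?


Current: Tuesday
Target: Sunday
Days ahead: 5

Next Sunday: 2027-06-13


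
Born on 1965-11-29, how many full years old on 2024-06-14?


Birth: 1965-11-29
Reference: 2024-06-14
Year difference: 2024 - 1965 = 59
Birthday not yet reached in 2024, subtract 1

58 years old


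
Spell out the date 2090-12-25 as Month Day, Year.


ISO 2090-12-25 parses as year=2090, month=12, day=25
Month 12 -> December

December 25, 2090


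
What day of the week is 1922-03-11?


Date: March 11, 1922
Anchor: Jan 1, 1922. With p = 1922 - 1 = 1921: (p + p//4 - p//100 + p//400) mod 7 = (1921 + 480 - 19 + 4) mod 7 = 2386 mod 7 = 6 -> Sunday (Mon=0 ... Sun=6)
Days before March (Jan-Feb): 59; offset = 59 + 11 - 1 = 69
Weekday index = (6 + 69) mod 7 = 5

Day of the week: Saturday


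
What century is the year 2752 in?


Century = (year - 1) // 100 + 1
= (2752 - 1) // 100 + 1
= 2751 // 100 + 1
= 27 + 1

28th century


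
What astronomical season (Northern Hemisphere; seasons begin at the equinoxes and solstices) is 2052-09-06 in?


Date: September 6
Astronomical Summer (approx.; exact equinox/solstice day varies by year): June 21 to September 21
September 6 falls within the Summer window

Summer


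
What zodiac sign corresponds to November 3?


Date: November 3
Conventional tropical zodiac dates: Scorpio from October 23 onward; Sagittarius starts November 22
November 3 falls within the Scorpio range

Scorpio


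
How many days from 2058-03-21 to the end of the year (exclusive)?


Day of year: 80 of 365
Remaining = 365 - 80

285 days


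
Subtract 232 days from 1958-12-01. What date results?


Start: 1958-12-01, subtract 232 days
Back 1 day from December 1 reaches November 30, 1958 -> 231 left
November 1958 has 30 days -> back to October 31, 1958 -> 201 left
October 1958 has 31 days -> back to September 30, 1958 -> 170 left
September 1958 has 30 days -> back to August 31, 1958 -> 140 left
August 1958 has 31 days -> back to July 31, 1958 -> 109 left
July 1958 has 31 days -> back to June 30, 1958 -> 78 left
June 1958 has 30 days -> back to May 31, 1958 -> 48 left
May 1958 has 31 days -> back to April 30, 1958 -> 17 left
April 1958: 30 - 17 = 13 -> lands on April 13

Result: 1958-04-13


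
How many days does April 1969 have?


April 1969

30 days


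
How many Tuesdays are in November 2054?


November 2054 has 30 days
Anchor: Jan 1, 2054. With p = 2054 - 1 = 2053: (p + p//4 - p//100 + p//400) mod 7 = (2053 + 513 - 20 + 5) mod 7 = 2551 mod 7 = 3 -> Thursday (Mon=0 ... Sun=6)
Days before November (Jan-Oct): 304; November 1 index = (3 + 304) mod 7 = 6 -> Sunday
First Tuesday is November 3
Tuesdays: 3, 10, 17, 24

4 Tuesdays


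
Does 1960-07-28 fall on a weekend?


Anchor: Jan 1, 1960. With p = 1960 - 1 = 1959: (p + p//4 - p//100 + p//400) mod 7 = (1959 + 489 - 19 + 4) mod 7 = 2433 mod 7 = 4 -> Friday (Mon=0 ... Sun=6)
Day of year: 210; offset = 209
Weekday index = (4 + 209) mod 7 = 3 -> Thursday
Weekend days: Saturday, Sunday

No


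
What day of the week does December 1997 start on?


Target: December 1, 1997
Anchor: Jan 1, 1997. With p = 1997 - 1 = 1996: (p + p//4 - p//100 + p//400) mod 7 = (1996 + 499 - 19 + 4) mod 7 = 2480 mod 7 = 2 -> Wednesday (Mon=0 ... Sun=6)
Days before December (Jan-Nov): 334 days
Weekday index = (2 + 334) mod 7 = 0

Monday


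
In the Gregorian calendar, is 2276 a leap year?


Gregorian leap year rule: divisible by 4, but not by 100, unless also by 400.
2276 is divisible by 4 but not 100 -> leap year

Yes


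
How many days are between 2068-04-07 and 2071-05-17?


From 2068-04-07 to 2071-05-17
2068-04-07: days before April = 31 + 29 + 31 = 91 (2068 is a leap year); day of year = 91 + 7 = 98
2071-05-17: days before May = 31 + 28 + 31 + 30 = 120 (2071 is not a leap year); day of year = 120 + 17 = 137
Rest of 2068: 366 - 98 = 268
Full years 2069 (365), 2070 (365): 730
Total = 268 + 730 + 137 = 1135

1135 days


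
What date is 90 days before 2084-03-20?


Start: 2084-03-20, subtract 90 days
Back 20 days from March 20 reaches February 29, 2084 -> 70 left
February 2084 has 29 days -> back to January 31, 2084 -> 41 left
January 2084 has 31 days -> back to December 31, 2083 -> 10 left
December 2083: 31 - 10 = 21 -> lands on December 21

Result: 2083-12-21


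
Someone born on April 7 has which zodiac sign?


Date: April 7
Conventional tropical zodiac dates: Aries from March 21 onward; Taurus starts April 20
April 7 falls within the Aries range

Aries


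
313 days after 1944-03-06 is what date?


Start: 1944-03-06, add 313 days
March 1944 has 31 days: 31 - 6 = 25 days to March 31 -> 288 left
April 1944 has 30 days -> 258 left
May 1944 has 31 days -> 227 left
June 1944 has 30 days -> 197 left
July 1944 has 31 days -> 166 left
August 1944 has 31 days -> 135 left
September 1944 has 30 days -> 105 left
October 1944 has 31 days -> 74 left
November 1944 has 30 days -> 44 left
December 1944 has 31 days -> 13 left
January 1945: 13 <= 31 -> lands on January 13

Result: 1945-01-13


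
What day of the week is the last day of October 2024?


October 2024 has 31 days
Anchor: Jan 1, 2024. With p = 2024 - 1 = 2023: (p + p//4 - p//100 + p//400) mod 7 = (2023 + 505 - 20 + 5) mod 7 = 2513 mod 7 = 0 -> Monday (Mon=0 ... Sun=6)
Days before October (Jan-Sep): 274; October 1 index = (0 + 274) mod 7 = 1 -> Tuesday
Last day offset: 31 - 1 = 30 days
Weekday index = (1 + 30) mod 7 = 3

Thursday, October 31


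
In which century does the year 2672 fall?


Century = (year - 1) // 100 + 1
= (2672 - 1) // 100 + 1
= 2671 // 100 + 1
= 26 + 1

27th century


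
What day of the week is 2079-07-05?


Date: July 5, 2079
Anchor: Jan 1, 2079. With p = 2079 - 1 = 2078: (p + p//4 - p//100 + p//400) mod 7 = (2078 + 519 - 20 + 5) mod 7 = 2582 mod 7 = 6 -> Sunday (Mon=0 ... Sun=6)
Days before July (Jan-Jun): 181; offset = 181 + 5 - 1 = 185
Weekday index = (6 + 185) mod 7 = 2

Day of the week: Wednesday


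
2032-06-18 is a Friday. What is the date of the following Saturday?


Current: Friday
Target: Saturday
Days ahead: 1

Next Saturday: 2032-06-19


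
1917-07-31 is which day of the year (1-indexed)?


Date: July 31, 1917
Days in months 1 through 6: 181
Plus 31 days in July

Day of year: 212


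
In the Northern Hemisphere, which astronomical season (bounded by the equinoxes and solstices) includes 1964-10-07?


Date: October 7
Astronomical Autumn (approx.; exact equinox/solstice day varies by year): September 22 to December 20
October 7 falls within the Autumn window

Autumn


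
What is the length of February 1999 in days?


February 1999 (leap year: no)

28 days


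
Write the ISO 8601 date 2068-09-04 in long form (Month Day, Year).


ISO 2068-09-04 parses as year=2068, month=09, day=04
Month 9 -> September

September 4, 2068


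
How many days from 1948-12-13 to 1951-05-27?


From 1948-12-13 to 1951-05-27
1948-12-13: days before December = 31 + 29 + 31 + 30 + 31 + 30 + 31 + 31 + 30 + 31 + 30 = 335 (1948 is a leap year); day of year = 335 + 13 = 348
1951-05-27: days before May = 31 + 28 + 31 + 30 = 120 (1951 is not a leap year); day of year = 120 + 27 = 147
Rest of 1948: 366 - 348 = 18
Full years 1949 (365), 1950 (365): 730
Total = 18 + 730 + 147 = 895

895 days


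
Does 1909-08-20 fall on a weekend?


Anchor: Jan 1, 1909. With p = 1909 - 1 = 1908: (p + p//4 - p//100 + p//400) mod 7 = (1908 + 477 - 19 + 4) mod 7 = 2370 mod 7 = 4 -> Friday (Mon=0 ... Sun=6)
Day of year: 232; offset = 231
Weekday index = (4 + 231) mod 7 = 4 -> Friday
Weekend days: Saturday, Sunday

No


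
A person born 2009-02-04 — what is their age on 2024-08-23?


Birth: 2009-02-04
Reference: 2024-08-23
Year difference: 2024 - 2009 = 15

15 years old


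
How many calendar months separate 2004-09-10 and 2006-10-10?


From September 2004 to October 2006
2 years * 12 = 24 months, plus 1 month = 25

25 months


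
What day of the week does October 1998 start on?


Target: October 1, 1998
Anchor: Jan 1, 1998. With p = 1998 - 1 = 1997: (p + p//4 - p//100 + p//400) mod 7 = (1997 + 499 - 19 + 4) mod 7 = 2481 mod 7 = 3 -> Thursday (Mon=0 ... Sun=6)
Days before October (Jan-Sep): 273 days
Weekday index = (3 + 273) mod 7 = 3

Thursday


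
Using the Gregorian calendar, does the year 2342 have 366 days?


Gregorian leap year rule: divisible by 4, but not by 100, unless also by 400.
2342 is not divisible by 4 -> not a leap year

No


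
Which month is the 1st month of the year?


Month 1 of 12

January


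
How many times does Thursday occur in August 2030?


August 2030 has 31 days
Anchor: Jan 1, 2030. With p = 2030 - 1 = 2029: (p + p//4 - p//100 + p//400) mod 7 = (2029 + 507 - 20 + 5) mod 7 = 2521 mod 7 = 1 -> Tuesday (Mon=0 ... Sun=6)
Days before August (Jan-Jul): 212; August 1 index = (1 + 212) mod 7 = 3 -> Thursday
First Thursday is August 1
Thursdays: 1, 8, 15, 22, 29

5 Thursdays
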